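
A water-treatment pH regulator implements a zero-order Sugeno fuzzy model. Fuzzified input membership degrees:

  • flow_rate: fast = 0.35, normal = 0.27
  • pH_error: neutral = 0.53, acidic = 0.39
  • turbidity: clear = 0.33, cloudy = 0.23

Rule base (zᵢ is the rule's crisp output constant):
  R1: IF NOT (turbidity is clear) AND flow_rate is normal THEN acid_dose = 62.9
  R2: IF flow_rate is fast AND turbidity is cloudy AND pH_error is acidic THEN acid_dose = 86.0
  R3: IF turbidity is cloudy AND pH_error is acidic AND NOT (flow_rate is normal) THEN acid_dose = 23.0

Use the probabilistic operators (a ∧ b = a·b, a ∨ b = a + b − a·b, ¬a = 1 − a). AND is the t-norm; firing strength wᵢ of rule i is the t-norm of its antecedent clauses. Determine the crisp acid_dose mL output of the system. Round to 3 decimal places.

56.105

R1 (z=62.9): ¬clear=1−0.33=0.67, normal=0.27; AND[a·b] → w = 0.1809
R2 (z=86.0): fast=0.35, cloudy=0.23, acidic=0.39; AND[a·b] → w = 0.0314
R3 (z=23.0): cloudy=0.23, acidic=0.39, ¬normal=1−0.27=0.73; AND[a·b] → w = 0.0655
Weighted average = (0.1809·62.9 + 0.0314·86.0 + 0.0655·23.0) / (0.1809 + 0.0314 + 0.0655)
  = 15.5846 / 0.2778 = 56.105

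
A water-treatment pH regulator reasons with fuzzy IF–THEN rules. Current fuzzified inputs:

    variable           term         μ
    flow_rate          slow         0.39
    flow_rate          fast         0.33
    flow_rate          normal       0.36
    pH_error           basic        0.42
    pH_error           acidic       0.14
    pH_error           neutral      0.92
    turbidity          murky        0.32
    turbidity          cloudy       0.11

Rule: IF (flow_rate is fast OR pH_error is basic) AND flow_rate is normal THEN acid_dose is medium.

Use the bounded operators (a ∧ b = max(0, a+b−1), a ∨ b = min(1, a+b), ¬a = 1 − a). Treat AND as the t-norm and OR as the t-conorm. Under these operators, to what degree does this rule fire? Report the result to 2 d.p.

0.11

firing strength: (fast=0.33 OR basic=0.42) = 0.75; AND[max(0, a+b−1)] with normal=0.36 → w = 0.11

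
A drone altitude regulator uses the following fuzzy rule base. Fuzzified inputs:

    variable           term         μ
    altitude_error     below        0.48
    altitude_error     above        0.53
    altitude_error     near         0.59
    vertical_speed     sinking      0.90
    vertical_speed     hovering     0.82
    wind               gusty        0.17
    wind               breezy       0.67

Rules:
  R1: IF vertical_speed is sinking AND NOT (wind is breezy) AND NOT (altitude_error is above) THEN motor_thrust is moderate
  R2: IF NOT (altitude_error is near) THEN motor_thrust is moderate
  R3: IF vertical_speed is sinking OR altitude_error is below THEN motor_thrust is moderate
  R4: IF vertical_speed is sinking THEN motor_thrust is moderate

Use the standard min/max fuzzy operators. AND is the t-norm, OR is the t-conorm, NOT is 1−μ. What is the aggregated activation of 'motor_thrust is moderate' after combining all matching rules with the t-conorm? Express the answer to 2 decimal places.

0.90

R1: sinking=0.90, ¬breezy=1−0.67=0.33, ¬above=1−0.53=0.47; AND[min(a, b)] → w = 0.33
R2: ¬near=1−0.59=0.41 → w = 0.41
R3: sinking=0.90, below=0.48; OR[max(a, b)] → w = 0.90
R4: sinking=0.90 → w = 0.90
Rules with consequent 'moderate': {R1, R2, R3, R4} → strengths 0.33, 0.41, 0.90, 0.90
Aggregate via t-conorm [max(a, b)]: 0.90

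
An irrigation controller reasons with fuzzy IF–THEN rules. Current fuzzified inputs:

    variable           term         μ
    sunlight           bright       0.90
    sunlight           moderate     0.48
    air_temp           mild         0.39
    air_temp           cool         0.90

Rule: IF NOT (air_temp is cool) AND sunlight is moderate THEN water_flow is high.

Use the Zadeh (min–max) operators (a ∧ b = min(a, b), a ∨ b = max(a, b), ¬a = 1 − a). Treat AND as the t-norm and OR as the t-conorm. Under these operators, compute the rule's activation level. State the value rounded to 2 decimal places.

firing strength: ¬cool=1−0.90=0.10, moderate=0.48; AND[min(a, b)] → w = 0.10

0.10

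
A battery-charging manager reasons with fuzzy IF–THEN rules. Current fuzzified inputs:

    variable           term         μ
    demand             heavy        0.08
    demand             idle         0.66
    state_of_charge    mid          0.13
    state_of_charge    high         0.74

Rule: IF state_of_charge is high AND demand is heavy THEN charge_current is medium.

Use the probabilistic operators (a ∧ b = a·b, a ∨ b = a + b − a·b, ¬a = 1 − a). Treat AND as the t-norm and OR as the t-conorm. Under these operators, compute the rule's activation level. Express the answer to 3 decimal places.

0.059

firing strength: high=0.74, heavy=0.08; AND[a·b] → w = 0.0592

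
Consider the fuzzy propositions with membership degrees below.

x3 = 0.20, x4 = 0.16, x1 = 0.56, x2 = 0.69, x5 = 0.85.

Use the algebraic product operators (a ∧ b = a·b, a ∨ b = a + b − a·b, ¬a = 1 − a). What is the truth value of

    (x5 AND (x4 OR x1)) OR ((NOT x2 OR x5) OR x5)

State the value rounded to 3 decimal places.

x4 OR x1 = a + b − a·b on (0.1600, 0.5600) = 0.6304
x5 AND (x4 OR x1) = a·b on (0.8500, 0.6304) = 0.5358
NOT x2 = 1 − 0.6900 = 0.3100
NOT x2 OR x5 = a + b − a·b on (0.3100, 0.8500) = 0.8965
(NOT x2 OR x5) OR x5 = a + b − a·b on (0.8965, 0.8500) = 0.9845
(x5 AND (x4 OR x1)) OR ((NOT x2 OR x5) OR x5) = a + b − a·b on (0.5358, 0.9845) = 0.9928

0.993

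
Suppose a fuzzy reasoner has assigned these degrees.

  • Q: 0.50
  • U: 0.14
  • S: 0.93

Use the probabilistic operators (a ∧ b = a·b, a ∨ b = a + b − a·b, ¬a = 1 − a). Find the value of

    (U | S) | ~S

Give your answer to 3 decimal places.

0.944

U | S = a + b − a·b on (0.1400, 0.9300) = 0.9398
~S = 1 − 0.9300 = 0.0700
(U | S) | ~S = a + b − a·b on (0.9398, 0.0700) = 0.9440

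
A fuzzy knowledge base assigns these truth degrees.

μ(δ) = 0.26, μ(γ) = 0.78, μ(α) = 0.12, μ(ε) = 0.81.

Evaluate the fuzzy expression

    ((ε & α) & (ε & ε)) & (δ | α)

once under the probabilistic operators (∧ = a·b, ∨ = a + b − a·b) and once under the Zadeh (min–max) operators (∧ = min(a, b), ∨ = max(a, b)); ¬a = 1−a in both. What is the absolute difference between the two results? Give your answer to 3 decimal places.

Under probabilistic:
  ε & α = a·b on (0.8100, 0.1200) = 0.0972
  ε & ε = a·b on (0.8100, 0.8100) = 0.6561
  (ε & α) & (ε & ε) = a·b on (0.0972, 0.6561) = 0.0638
  δ | α = a + b − a·b on (0.2600, 0.1200) = 0.3488
  ((ε & α) & (ε & ε)) & (δ | α) = a·b on (0.0638, 0.3488) = 0.0222
  → value = 0.0222
Under Zadeh (min–max):
  ε & α = min(a, b) on (0.81, 0.12) = 0.12
  ε & ε = min(a, b) on (0.81, 0.81) = 0.81
  (ε & α) & (ε & ε) = min(a, b) on (0.12, 0.81) = 0.12
  δ | α = max(a, b) on (0.26, 0.12) = 0.26
  ((ε & α) & (ε & ε)) & (δ | α) = min(a, b) on (0.12, 0.26) = 0.12
  → value = 0.1200
|0.0222 − 0.1200| = 0.098

0.098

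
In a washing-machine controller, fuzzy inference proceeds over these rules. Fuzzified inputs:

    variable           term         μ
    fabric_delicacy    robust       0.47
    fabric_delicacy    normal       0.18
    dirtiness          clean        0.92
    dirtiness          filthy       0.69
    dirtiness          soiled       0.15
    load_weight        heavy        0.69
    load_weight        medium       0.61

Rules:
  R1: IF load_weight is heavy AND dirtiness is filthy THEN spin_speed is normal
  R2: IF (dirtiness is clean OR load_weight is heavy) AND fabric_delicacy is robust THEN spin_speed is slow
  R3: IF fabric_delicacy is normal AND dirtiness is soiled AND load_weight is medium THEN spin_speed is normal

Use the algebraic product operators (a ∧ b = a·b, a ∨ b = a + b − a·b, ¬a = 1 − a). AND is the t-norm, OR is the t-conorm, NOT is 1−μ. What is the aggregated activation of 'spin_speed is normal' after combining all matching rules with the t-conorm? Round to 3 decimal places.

R1: heavy=0.69, filthy=0.69; AND[a·b] → w = 0.4761
R2: (clean=0.92 OR heavy=0.69) = 0.9752; AND[a·b] with robust=0.47 → w = 0.4583
R3: normal=0.18, soiled=0.15, medium=0.61; AND[a·b] → w = 0.0165
Rules with consequent 'normal': {R1, R3} → strengths 0.4761, 0.0165
Aggregate via t-conorm [a + b − a·b]: 0.4847

0.485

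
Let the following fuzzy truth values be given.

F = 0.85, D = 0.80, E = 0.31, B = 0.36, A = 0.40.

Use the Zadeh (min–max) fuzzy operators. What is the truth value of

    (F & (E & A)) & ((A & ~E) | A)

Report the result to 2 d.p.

0.31

E & A = min(a, b) on (0.31, 0.40) = 0.31
F & (E & A) = min(a, b) on (0.85, 0.31) = 0.31
~E = 1 − 0.31 = 0.69
A & ~E = min(a, b) on (0.40, 0.69) = 0.40
(A & ~E) | A = max(a, b) on (0.40, 0.40) = 0.40
(F & (E & A)) & ((A & ~E) | A) = min(a, b) on (0.31, 0.40) = 0.31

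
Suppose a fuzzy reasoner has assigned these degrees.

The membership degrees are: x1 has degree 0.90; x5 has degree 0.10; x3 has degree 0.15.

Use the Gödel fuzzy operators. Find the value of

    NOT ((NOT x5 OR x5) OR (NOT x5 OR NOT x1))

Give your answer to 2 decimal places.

0.10

NOT x5 = 1 − 0.10 = 0.90
NOT x5 OR x5 = max(a, b) on (0.90, 0.10) = 0.90
NOT x5 = 1 − 0.10 = 0.90
NOT x1 = 1 − 0.90 = 0.10
NOT x5 OR NOT x1 = max(a, b) on (0.90, 0.10) = 0.90
(NOT x5 OR x5) OR (NOT x5 OR NOT x1) = max(a, b) on (0.90, 0.90) = 0.90
NOT ((NOT x5 OR x5) OR (NOT x5 OR NOT x1)) = 1 − 0.90 = 0.10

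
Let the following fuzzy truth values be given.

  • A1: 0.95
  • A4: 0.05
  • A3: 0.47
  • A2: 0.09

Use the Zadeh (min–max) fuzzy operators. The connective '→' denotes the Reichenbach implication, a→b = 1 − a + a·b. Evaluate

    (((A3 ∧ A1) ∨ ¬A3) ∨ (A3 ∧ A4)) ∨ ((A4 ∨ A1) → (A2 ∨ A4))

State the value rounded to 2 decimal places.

A3 ∧ A1 = min(a, b) on (0.47, 0.95) = 0.47
¬A3 = 1 − 0.47 = 0.53
(A3 ∧ A1) ∨ ¬A3 = max(a, b) on (0.47, 0.53) = 0.53
A3 ∧ A4 = min(a, b) on (0.47, 0.05) = 0.05
((A3 ∧ A1) ∨ ¬A3) ∨ (A3 ∧ A4) = max(a, b) on (0.53, 0.05) = 0.53
A4 ∨ A1 = max(a, b) on (0.05, 0.95) = 0.95
A2 ∨ A4 = max(a, b) on (0.09, 0.05) = 0.09
(A4 ∨ A1) → (A2 ∨ A4)  [Reichenbach: 1 − a + a·b] with a=0.95, b=0.09 → 0.14
(((A3 ∧ A1) ∨ ¬A3) ∨ (A3 ∧ A4)) ∨ ((A4 ∨ A1) → (A2 ∨ A4)) = max(a, b) on (0.53, 0.14) = 0.53

0.53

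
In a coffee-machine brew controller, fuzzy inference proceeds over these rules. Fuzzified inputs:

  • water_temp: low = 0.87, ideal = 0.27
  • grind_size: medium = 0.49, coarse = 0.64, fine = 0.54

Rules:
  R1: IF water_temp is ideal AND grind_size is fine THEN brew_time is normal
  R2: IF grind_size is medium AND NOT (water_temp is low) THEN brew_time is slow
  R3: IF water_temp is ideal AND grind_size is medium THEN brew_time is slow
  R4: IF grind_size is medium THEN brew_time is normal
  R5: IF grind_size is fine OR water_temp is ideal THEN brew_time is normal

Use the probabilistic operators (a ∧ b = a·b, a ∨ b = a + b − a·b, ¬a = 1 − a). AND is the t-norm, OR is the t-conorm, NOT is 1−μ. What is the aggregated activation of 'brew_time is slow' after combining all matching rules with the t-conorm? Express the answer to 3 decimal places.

0.188

R1: ideal=0.27, fine=0.54; AND[a·b] → w = 0.1458
R2: medium=0.49, ¬low=1−0.87=0.13; AND[a·b] → w = 0.0637
R3: ideal=0.27, medium=0.49; AND[a·b] → w = 0.1323
R4: medium=0.49 → w = 0.4900
R5: fine=0.54, ideal=0.27; OR[a + b − a·b] → w = 0.6642
Rules with consequent 'slow': {R2, R3} → strengths 0.0637, 0.1323
Aggregate via t-conorm [a + b − a·b]: 0.1876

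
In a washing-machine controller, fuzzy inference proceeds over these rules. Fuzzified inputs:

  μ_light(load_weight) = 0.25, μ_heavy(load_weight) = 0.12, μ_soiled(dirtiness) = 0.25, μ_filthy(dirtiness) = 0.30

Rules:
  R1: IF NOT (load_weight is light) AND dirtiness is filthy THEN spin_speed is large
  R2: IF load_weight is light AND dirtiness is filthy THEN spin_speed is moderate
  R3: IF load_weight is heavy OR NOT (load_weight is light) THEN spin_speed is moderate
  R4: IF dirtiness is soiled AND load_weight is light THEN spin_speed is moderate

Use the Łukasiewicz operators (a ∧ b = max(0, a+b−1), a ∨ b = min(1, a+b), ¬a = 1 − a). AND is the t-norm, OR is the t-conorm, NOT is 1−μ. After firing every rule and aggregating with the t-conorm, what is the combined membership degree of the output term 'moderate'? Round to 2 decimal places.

R1: ¬light=1−0.25=0.75, filthy=0.30; AND[max(0, a+b−1)] → w = 0.05
R2: light=0.25, filthy=0.30; AND[max(0, a+b−1)] → w = 0.00
R3: heavy=0.12, ¬light=1−0.25=0.75; OR[min(1, a+b)] → w = 0.87
R4: soiled=0.25, light=0.25; AND[max(0, a+b−1)] → w = 0.00
Rules with consequent 'moderate': {R2, R3, R4} → strengths 0.00, 0.87, 0.00
Aggregate via t-conorm [min(1, a+b)]: 0.87

0.87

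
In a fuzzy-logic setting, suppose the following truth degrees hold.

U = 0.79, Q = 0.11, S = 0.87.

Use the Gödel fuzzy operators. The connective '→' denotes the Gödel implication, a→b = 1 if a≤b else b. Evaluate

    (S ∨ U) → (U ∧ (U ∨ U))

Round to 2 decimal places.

0.79

S ∨ U = max(a, b) on (0.87, 0.79) = 0.87
U ∨ U = max(a, b) on (0.79, 0.79) = 0.79
U ∧ (U ∨ U) = min(a, b) on (0.79, 0.79) = 0.79
(S ∨ U) → (U ∧ (U ∨ U))  [Gödel: 1 if a≤b else b] with a=0.87, b=0.79 → 0.79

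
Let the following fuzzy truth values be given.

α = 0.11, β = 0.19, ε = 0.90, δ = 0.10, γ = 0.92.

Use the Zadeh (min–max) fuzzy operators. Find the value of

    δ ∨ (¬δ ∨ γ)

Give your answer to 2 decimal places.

0.92

¬δ = 1 − 0.10 = 0.90
¬δ ∨ γ = max(a, b) on (0.90, 0.92) = 0.92
δ ∨ (¬δ ∨ γ) = max(a, b) on (0.10, 0.92) = 0.92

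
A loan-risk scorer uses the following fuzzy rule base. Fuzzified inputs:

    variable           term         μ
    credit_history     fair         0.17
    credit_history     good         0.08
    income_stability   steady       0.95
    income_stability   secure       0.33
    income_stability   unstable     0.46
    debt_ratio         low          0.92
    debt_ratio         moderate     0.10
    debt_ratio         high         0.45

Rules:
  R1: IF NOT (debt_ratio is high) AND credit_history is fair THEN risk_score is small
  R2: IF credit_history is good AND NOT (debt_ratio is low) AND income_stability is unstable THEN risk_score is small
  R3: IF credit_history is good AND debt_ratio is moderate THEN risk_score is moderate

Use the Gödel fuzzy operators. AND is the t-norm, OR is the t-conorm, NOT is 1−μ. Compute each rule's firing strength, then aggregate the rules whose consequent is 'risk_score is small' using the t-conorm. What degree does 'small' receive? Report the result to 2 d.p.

0.17

R1: ¬high=1−0.45=0.55, fair=0.17; AND[min(a, b)] → w = 0.17
R2: good=0.08, ¬low=1−0.92=0.08, unstable=0.46; AND[min(a, b)] → w = 0.08
R3: good=0.08, moderate=0.10; AND[min(a, b)] → w = 0.08
Rules with consequent 'small': {R1, R2} → strengths 0.17, 0.08
Aggregate via t-conorm [max(a, b)]: 0.17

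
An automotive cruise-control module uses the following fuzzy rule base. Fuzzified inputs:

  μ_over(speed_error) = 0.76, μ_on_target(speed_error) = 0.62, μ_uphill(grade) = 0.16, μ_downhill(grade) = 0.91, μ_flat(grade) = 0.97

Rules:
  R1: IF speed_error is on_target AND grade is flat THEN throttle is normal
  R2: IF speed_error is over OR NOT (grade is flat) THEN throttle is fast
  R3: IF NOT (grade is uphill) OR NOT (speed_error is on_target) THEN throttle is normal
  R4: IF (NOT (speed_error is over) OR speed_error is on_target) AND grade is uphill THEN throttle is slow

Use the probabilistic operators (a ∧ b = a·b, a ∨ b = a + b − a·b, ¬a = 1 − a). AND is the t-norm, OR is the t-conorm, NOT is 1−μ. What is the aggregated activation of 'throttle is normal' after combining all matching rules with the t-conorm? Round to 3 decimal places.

R1: on_target=0.62, flat=0.97; AND[a·b] → w = 0.6014
R2: over=0.76, ¬flat=1−0.97=0.03; OR[a + b − a·b] → w = 0.7672
R3: ¬uphill=1−0.16=0.84, ¬on_target=1−0.62=0.38; OR[a + b − a·b] → w = 0.9008
R4: (¬over=1−0.76=0.24 OR on_target=0.62) = 0.7112; AND[a·b] with uphill=0.16 → w = 0.1138
Rules with consequent 'normal': {R1, R3} → strengths 0.6014, 0.9008
Aggregate via t-conorm [a + b − a·b]: 0.9605

0.960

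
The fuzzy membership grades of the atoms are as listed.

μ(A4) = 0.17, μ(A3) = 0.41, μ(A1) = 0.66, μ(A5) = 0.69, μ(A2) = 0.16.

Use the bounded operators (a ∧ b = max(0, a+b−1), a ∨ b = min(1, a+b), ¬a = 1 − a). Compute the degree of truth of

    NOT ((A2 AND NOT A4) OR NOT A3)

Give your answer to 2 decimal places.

0.41

NOT A4 = 1 − 0.17 = 0.83
A2 AND NOT A4 = max(0, a+b−1) on (0.16, 0.83) = 0.00
NOT A3 = 1 − 0.41 = 0.59
(A2 AND NOT A4) OR NOT A3 = min(1, a+b) on (0.00, 0.59) = 0.59
NOT ((A2 AND NOT A4) OR NOT A3) = 1 − 0.59 = 0.41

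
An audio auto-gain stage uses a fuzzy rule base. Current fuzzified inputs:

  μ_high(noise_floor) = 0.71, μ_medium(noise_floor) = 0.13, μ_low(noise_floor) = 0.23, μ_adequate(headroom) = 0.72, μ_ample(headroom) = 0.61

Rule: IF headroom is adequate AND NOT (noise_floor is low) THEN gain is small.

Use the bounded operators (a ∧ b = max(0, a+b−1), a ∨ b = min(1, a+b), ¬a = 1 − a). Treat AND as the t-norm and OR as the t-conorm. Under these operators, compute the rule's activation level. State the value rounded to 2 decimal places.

firing strength: adequate=0.72, ¬low=1−0.23=0.77; AND[max(0, a+b−1)] → w = 0.49

0.49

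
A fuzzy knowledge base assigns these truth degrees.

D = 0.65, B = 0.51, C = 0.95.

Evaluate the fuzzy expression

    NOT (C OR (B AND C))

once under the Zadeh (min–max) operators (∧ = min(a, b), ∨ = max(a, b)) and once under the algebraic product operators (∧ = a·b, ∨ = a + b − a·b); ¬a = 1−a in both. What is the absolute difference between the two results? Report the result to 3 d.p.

Under Zadeh (min–max):
  B AND C = min(a, b) on (0.51, 0.95) = 0.51
  C OR (B AND C) = max(a, b) on (0.95, 0.51) = 0.95
  NOT (C OR (B AND C)) = 1 − 0.95 = 0.05
  → value = 0.0500
Under algebraic product:
  B AND C = a·b on (0.5100, 0.9500) = 0.4845
  C OR (B AND C) = a + b − a·b on (0.9500, 0.4845) = 0.9742
  NOT (C OR (B AND C)) = 1 − 0.9742 = 0.0258
  → value = 0.0258
|0.0500 − 0.0258| = 0.024

0.024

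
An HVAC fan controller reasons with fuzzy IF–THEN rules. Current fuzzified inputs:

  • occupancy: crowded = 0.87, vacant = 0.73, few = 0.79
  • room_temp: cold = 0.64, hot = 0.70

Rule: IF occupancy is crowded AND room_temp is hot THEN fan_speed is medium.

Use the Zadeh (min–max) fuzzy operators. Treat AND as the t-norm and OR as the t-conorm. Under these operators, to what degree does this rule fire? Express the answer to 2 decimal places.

firing strength: crowded=0.87, hot=0.70; AND[min(a, b)] → w = 0.70

0.70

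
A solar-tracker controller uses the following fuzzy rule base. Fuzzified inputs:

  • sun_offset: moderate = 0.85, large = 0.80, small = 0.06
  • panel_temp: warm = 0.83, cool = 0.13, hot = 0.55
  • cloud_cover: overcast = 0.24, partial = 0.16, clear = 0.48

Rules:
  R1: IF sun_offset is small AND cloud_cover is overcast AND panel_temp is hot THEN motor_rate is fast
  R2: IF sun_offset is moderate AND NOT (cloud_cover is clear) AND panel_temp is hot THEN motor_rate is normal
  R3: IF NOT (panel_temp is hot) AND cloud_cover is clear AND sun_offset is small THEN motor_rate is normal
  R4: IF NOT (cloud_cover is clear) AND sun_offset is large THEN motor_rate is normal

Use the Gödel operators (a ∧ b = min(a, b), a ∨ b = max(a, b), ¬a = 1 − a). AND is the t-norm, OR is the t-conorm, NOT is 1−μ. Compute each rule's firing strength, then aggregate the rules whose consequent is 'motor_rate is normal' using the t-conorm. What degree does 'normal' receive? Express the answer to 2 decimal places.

R1: small=0.06, overcast=0.24, hot=0.55; AND[min(a, b)] → w = 0.06
R2: moderate=0.85, ¬clear=1−0.48=0.52, hot=0.55; AND[min(a, b)] → w = 0.52
R3: ¬hot=1−0.55=0.45, clear=0.48, small=0.06; AND[min(a, b)] → w = 0.06
R4: ¬clear=1−0.48=0.52, large=0.80; AND[min(a, b)] → w = 0.52
Rules with consequent 'normal': {R2, R3, R4} → strengths 0.52, 0.06, 0.52
Aggregate via t-conorm [max(a, b)]: 0.52

0.52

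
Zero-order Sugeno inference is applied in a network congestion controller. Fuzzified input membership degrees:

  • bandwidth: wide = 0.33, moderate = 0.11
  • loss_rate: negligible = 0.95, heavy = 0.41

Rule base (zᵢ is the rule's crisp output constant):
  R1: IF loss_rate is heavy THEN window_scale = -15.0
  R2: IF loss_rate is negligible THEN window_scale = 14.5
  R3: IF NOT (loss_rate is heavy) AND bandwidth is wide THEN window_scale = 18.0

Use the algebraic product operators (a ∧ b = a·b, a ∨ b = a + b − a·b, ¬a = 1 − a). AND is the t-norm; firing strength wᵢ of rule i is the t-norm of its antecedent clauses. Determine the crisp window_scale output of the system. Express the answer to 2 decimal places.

7.16

R1 (z=-15.0): heavy=0.41 → w = 0.4100
R2 (z=14.5): negligible=0.95 → w = 0.9500
R3 (z=18.0): ¬heavy=1−0.41=0.59, wide=0.33; AND[a·b] → w = 0.1947
Weighted average = (0.4100·-15.0 + 0.9500·14.5 + 0.1947·18.0) / (0.4100 + 0.9500 + 0.1947)
  = 11.1296 / 1.5547 = 7.16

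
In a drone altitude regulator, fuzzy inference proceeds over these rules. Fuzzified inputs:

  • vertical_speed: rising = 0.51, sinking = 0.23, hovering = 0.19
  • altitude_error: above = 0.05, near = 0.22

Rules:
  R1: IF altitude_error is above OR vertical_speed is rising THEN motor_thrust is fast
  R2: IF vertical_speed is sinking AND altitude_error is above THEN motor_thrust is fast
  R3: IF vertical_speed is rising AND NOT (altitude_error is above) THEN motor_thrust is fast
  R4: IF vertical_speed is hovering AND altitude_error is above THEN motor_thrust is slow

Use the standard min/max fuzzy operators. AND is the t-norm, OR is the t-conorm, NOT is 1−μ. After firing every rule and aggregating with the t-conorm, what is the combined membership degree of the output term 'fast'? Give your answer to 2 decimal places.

R1: above=0.05, rising=0.51; OR[max(a, b)] → w = 0.51
R2: sinking=0.23, above=0.05; AND[min(a, b)] → w = 0.05
R3: rising=0.51, ¬above=1−0.05=0.95; AND[min(a, b)] → w = 0.51
R4: hovering=0.19, above=0.05; AND[min(a, b)] → w = 0.05
Rules with consequent 'fast': {R1, R2, R3} → strengths 0.51, 0.05, 0.51
Aggregate via t-conorm [max(a, b)]: 0.51

0.51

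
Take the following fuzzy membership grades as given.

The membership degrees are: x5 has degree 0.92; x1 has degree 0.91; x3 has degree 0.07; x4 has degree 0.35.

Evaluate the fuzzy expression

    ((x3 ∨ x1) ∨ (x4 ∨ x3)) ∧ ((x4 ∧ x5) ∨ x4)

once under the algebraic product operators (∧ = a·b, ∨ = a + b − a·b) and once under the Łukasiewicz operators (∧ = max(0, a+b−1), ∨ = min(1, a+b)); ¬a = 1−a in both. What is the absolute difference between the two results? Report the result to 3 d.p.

0.089

Under algebraic product:
  x3 ∨ x1 = a + b − a·b on (0.0700, 0.9100) = 0.9163
  x4 ∨ x3 = a + b − a·b on (0.3500, 0.0700) = 0.3955
  (x3 ∨ x1) ∨ (x4 ∨ x3) = a + b − a·b on (0.9163, 0.3955) = 0.9494
  x4 ∧ x5 = a·b on (0.3500, 0.9200) = 0.3220
  (x4 ∧ x5) ∨ x4 = a + b − a·b on (0.3220, 0.3500) = 0.5593
  ((x3 ∨ x1) ∨ (x4 ∨ x3)) ∧ ((x4 ∧ x5) ∨ x4) = a·b on (0.9494, 0.5593) = 0.5310
  → value = 0.5310
Under Łukasiewicz:
  x3 ∨ x1 = min(1, a+b) on (0.07, 0.91) = 0.98
  x4 ∨ x3 = min(1, a+b) on (0.35, 0.07) = 0.42
  (x3 ∨ x1) ∨ (x4 ∨ x3) = min(1, a+b) on (0.98, 0.42) = 1.00
  x4 ∧ x5 = max(0, a+b−1) on (0.35, 0.92) = 0.27
  (x4 ∧ x5) ∨ x4 = min(1, a+b) on (0.27, 0.35) = 0.62
  ((x3 ∨ x1) ∨ (x4 ∨ x3)) ∧ ((x4 ∧ x5) ∨ x4) = max(0, a+b−1) on (1.00, 0.62) = 0.62
  → value = 0.6200
|0.5310 − 0.6200| = 0.089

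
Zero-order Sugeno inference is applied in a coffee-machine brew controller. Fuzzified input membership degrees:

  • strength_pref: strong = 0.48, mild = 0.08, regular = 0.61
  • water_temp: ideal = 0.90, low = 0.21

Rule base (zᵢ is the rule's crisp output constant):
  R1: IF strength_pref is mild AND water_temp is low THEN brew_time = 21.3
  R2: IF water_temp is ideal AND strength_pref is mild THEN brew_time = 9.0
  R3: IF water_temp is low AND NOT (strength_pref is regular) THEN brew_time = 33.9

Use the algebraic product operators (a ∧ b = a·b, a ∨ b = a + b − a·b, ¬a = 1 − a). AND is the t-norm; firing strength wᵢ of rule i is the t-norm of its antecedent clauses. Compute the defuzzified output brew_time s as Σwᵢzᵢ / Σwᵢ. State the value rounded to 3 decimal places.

22.157

R1 (z=21.3): mild=0.08, low=0.21; AND[a·b] → w = 0.0168
R2 (z=9.0): ideal=0.90, mild=0.08; AND[a·b] → w = 0.0720
R3 (z=33.9): low=0.21, ¬regular=1−0.61=0.39; AND[a·b] → w = 0.0819
Weighted average = (0.0168·21.3 + 0.0720·9.0 + 0.0819·33.9) / (0.0168 + 0.0720 + 0.0819)
  = 3.7822 / 0.1707 = 22.157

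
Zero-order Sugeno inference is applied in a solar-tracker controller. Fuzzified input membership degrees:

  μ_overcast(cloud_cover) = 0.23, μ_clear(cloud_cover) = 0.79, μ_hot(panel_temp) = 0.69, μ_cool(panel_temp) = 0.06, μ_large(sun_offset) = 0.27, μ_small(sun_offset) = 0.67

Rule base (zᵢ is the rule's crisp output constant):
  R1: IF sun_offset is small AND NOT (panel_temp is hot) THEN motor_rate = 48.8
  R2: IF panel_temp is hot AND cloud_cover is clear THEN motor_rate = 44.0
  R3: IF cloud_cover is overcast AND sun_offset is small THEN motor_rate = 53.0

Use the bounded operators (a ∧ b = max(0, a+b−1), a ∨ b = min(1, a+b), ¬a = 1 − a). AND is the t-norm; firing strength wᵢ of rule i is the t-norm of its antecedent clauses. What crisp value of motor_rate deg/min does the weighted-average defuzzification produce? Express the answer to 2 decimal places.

44.00

R1 (z=48.8): small=0.67, ¬hot=1−0.69=0.31; AND[max(0, a+b−1)] → w = 0.00
R2 (z=44.0): hot=0.69, clear=0.79; AND[max(0, a+b−1)] → w = 0.48
R3 (z=53.0): overcast=0.23, small=0.67; AND[max(0, a+b−1)] → w = 0.00
Weighted average = (0.00·48.8 + 0.48·44.0 + 0.00·53.0) / (0.00 + 0.48 + 0.00)
  = 21.1200 / 0.4800 = 44.00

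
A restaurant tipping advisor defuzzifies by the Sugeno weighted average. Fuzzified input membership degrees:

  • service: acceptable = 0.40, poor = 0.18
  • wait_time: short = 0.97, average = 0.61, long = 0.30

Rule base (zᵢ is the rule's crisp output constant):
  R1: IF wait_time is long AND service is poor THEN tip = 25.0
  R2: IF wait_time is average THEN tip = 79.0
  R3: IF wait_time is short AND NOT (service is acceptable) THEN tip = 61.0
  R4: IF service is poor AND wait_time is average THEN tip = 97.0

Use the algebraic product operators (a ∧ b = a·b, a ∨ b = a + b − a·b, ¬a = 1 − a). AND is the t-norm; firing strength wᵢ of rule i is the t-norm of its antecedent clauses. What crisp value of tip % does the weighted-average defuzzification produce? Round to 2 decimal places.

70.58

R1 (z=25.0): long=0.30, poor=0.18; AND[a·b] → w = 0.0540
R2 (z=79.0): average=0.61 → w = 0.6100
R3 (z=61.0): short=0.97, ¬acceptable=1−0.40=0.60; AND[a·b] → w = 0.5820
R4 (z=97.0): poor=0.18, average=0.61; AND[a·b] → w = 0.1098
Weighted average = (0.0540·25.0 + 0.6100·79.0 + 0.5820·61.0 + 0.1098·97.0) / (0.0540 + 0.6100 + 0.5820 + 0.1098)
  = 95.6926 / 1.3558 = 70.58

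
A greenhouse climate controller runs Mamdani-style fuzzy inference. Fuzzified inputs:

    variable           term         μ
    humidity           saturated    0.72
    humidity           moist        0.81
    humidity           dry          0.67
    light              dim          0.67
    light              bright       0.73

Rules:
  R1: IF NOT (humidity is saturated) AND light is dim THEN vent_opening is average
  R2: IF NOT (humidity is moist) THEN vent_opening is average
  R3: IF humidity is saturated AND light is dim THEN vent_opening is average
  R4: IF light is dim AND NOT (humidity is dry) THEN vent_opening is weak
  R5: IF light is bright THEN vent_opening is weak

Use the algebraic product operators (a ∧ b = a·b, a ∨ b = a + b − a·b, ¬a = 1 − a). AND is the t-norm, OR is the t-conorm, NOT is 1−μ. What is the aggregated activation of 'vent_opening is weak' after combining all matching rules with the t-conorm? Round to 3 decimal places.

R1: ¬saturated=1−0.72=0.28, dim=0.67; AND[a·b] → w = 0.1876
R2: ¬moist=1−0.81=0.19 → w = 0.1900
R3: saturated=0.72, dim=0.67; AND[a·b] → w = 0.4824
R4: dim=0.67, ¬dry=1−0.67=0.33; AND[a·b] → w = 0.2211
R5: bright=0.73 → w = 0.7300
Rules with consequent 'weak': {R4, R5} → strengths 0.2211, 0.7300
Aggregate via t-conorm [a + b − a·b]: 0.7897

0.790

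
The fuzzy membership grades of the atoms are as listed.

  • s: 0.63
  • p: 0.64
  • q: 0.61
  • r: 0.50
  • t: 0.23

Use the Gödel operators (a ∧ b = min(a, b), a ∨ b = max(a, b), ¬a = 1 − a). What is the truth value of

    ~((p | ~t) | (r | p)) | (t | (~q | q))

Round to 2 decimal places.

0.61

~t = 1 − 0.23 = 0.77
p | ~t = max(a, b) on (0.64, 0.77) = 0.77
r | p = max(a, b) on (0.50, 0.64) = 0.64
(p | ~t) | (r | p) = max(a, b) on (0.77, 0.64) = 0.77
~((p | ~t) | (r | p)) = 1 − 0.77 = 0.23
~q = 1 − 0.61 = 0.39
~q | q = max(a, b) on (0.39, 0.61) = 0.61
t | (~q | q) = max(a, b) on (0.23, 0.61) = 0.61
~((p | ~t) | (r | p)) | (t | (~q | q)) = max(a, b) on (0.23, 0.61) = 0.61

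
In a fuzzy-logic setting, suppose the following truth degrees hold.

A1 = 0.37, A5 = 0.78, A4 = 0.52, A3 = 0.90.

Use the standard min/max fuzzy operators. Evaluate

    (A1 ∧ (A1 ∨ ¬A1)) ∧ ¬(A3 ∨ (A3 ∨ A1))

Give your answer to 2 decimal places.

¬A1 = 1 − 0.37 = 0.63
A1 ∨ ¬A1 = max(a, b) on (0.37, 0.63) = 0.63
A1 ∧ (A1 ∨ ¬A1) = min(a, b) on (0.37, 0.63) = 0.37
A3 ∨ A1 = max(a, b) on (0.90, 0.37) = 0.90
A3 ∨ (A3 ∨ A1) = max(a, b) on (0.90, 0.90) = 0.90
¬(A3 ∨ (A3 ∨ A1)) = 1 − 0.90 = 0.10
(A1 ∧ (A1 ∨ ¬A1)) ∧ ¬(A3 ∨ (A3 ∨ A1)) = min(a, b) on (0.37, 0.10) = 0.10

0.10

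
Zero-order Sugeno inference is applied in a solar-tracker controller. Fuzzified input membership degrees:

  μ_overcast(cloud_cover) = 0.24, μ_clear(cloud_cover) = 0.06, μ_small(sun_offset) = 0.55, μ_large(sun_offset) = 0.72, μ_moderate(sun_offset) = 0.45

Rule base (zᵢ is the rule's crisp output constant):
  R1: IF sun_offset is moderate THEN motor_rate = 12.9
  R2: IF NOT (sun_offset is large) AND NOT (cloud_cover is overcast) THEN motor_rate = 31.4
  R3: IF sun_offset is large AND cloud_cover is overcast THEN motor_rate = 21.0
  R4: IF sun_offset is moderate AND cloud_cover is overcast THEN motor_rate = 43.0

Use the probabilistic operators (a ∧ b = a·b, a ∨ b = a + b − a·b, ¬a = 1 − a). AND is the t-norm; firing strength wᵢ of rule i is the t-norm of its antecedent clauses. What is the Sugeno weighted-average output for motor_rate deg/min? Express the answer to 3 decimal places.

22.001

R1 (z=12.9): moderate=0.45 → w = 0.4500
R2 (z=31.4): ¬large=1−0.72=0.28, ¬overcast=1−0.24=0.76; AND[a·b] → w = 0.2128
R3 (z=21.0): large=0.72, overcast=0.24; AND[a·b] → w = 0.1728
R4 (z=43.0): moderate=0.45, overcast=0.24; AND[a·b] → w = 0.1080
Weighted average = (0.4500·12.9 + 0.2128·31.4 + 0.1728·21.0 + 0.1080·43.0) / (0.4500 + 0.2128 + 0.1728 + 0.1080)
  = 20.7597 / 0.9436 = 22.001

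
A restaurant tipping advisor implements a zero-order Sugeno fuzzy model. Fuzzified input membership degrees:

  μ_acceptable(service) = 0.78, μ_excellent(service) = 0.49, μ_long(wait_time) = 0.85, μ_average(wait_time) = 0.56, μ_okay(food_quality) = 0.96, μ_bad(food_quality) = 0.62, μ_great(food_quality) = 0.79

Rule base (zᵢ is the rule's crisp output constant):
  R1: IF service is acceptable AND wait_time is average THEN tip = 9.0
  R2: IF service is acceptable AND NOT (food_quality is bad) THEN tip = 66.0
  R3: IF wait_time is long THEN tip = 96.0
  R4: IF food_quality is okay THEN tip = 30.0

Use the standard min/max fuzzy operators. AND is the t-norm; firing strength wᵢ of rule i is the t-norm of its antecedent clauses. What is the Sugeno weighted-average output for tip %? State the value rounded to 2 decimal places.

51.10

R1 (z=9.0): acceptable=0.78, average=0.56; AND[min(a, b)] → w = 0.56
R2 (z=66.0): acceptable=0.78, ¬bad=1−0.62=0.38; AND[min(a, b)] → w = 0.38
R3 (z=96.0): long=0.85 → w = 0.85
R4 (z=30.0): okay=0.96 → w = 0.96
Weighted average = (0.56·9.0 + 0.38·66.0 + 0.85·96.0 + 0.96·30.0) / (0.56 + 0.38 + 0.85 + 0.96)
  = 140.5200 / 2.7500 = 51.10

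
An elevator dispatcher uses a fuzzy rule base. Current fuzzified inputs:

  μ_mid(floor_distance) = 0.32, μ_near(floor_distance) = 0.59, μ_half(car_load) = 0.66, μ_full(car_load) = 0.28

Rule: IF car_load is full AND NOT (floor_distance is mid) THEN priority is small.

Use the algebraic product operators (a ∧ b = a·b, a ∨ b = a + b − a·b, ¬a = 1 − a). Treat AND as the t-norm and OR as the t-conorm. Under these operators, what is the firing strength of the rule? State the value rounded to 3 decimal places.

firing strength: full=0.28, ¬mid=1−0.32=0.68; AND[a·b] → w = 0.1904

0.190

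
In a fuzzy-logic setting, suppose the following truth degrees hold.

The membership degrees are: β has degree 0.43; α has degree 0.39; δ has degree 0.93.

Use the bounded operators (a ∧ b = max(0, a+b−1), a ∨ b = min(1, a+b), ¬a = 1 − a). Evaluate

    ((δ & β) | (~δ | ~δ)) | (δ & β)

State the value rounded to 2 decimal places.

0.86

δ & β = max(0, a+b−1) on (0.93, 0.43) = 0.36
~δ = 1 − 0.93 = 0.07
~δ = 1 − 0.93 = 0.07
~δ | ~δ = min(1, a+b) on (0.07, 0.07) = 0.14
(δ & β) | (~δ | ~δ) = min(1, a+b) on (0.36, 0.14) = 0.50
δ & β = max(0, a+b−1) on (0.93, 0.43) = 0.36
((δ & β) | (~δ | ~δ)) | (δ & β) = min(1, a+b) on (0.50, 0.36) = 0.86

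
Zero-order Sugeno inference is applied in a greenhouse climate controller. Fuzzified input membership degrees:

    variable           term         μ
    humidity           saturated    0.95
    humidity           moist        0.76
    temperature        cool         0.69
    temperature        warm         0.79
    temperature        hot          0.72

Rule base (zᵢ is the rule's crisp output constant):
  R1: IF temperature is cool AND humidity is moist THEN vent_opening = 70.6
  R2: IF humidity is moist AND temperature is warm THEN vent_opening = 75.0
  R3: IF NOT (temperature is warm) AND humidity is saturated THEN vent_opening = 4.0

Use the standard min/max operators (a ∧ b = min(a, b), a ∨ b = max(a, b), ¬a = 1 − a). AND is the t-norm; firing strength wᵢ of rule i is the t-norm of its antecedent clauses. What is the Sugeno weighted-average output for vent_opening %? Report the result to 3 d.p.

R1 (z=70.6): cool=0.69, moist=0.76; AND[min(a, b)] → w = 0.69
R2 (z=75.0): moist=0.76, warm=0.79; AND[min(a, b)] → w = 0.76
R3 (z=4.0): ¬warm=1−0.79=0.21, saturated=0.95; AND[min(a, b)] → w = 0.21
Weighted average = (0.69·70.6 + 0.76·75.0 + 0.21·4.0) / (0.69 + 0.76 + 0.21)
  = 106.5540 / 1.6600 = 64.189

64.189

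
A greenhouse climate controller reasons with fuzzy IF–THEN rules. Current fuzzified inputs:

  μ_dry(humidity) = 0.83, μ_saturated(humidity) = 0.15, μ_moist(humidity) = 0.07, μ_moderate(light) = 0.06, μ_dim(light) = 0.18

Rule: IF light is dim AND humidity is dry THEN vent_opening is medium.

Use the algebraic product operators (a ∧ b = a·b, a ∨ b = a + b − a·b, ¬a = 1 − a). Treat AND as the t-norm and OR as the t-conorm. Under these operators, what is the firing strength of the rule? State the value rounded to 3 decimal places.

firing strength: dim=0.18, dry=0.83; AND[a·b] → w = 0.1494

0.149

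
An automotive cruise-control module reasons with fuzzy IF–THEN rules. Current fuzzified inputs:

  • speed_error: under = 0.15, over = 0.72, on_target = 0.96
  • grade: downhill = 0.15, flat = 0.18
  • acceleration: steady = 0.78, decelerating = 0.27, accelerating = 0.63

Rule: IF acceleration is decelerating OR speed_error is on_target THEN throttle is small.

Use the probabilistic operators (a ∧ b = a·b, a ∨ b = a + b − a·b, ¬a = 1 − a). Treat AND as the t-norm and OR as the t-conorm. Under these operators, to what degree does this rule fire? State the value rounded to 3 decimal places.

firing strength: decelerating=0.27, on_target=0.96; OR[a + b − a·b] → w = 0.9708

0.971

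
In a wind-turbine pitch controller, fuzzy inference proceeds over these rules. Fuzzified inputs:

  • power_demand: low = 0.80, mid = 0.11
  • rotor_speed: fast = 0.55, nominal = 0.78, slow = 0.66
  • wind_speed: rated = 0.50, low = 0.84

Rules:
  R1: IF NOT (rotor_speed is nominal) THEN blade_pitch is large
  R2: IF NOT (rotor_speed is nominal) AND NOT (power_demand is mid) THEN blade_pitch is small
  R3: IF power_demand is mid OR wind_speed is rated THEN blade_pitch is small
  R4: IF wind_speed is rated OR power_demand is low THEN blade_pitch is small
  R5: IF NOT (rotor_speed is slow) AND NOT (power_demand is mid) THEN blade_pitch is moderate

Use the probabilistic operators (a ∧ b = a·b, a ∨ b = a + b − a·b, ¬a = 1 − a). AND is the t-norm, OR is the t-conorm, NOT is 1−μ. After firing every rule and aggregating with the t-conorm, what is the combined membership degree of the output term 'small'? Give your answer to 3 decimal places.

0.964

R1: ¬nominal=1−0.78=0.22 → w = 0.2200
R2: ¬nominal=1−0.78=0.22, ¬mid=1−0.11=0.89; AND[a·b] → w = 0.1958
R3: mid=0.11, rated=0.50; OR[a + b − a·b] → w = 0.5550
R4: rated=0.50, low=0.80; OR[a + b − a·b] → w = 0.9000
R5: ¬slow=1−0.66=0.34, ¬mid=1−0.11=0.89; AND[a·b] → w = 0.3026
Rules with consequent 'small': {R2, R3, R4} → strengths 0.1958, 0.5550, 0.9000
Aggregate via t-conorm [a + b − a·b]: 0.9642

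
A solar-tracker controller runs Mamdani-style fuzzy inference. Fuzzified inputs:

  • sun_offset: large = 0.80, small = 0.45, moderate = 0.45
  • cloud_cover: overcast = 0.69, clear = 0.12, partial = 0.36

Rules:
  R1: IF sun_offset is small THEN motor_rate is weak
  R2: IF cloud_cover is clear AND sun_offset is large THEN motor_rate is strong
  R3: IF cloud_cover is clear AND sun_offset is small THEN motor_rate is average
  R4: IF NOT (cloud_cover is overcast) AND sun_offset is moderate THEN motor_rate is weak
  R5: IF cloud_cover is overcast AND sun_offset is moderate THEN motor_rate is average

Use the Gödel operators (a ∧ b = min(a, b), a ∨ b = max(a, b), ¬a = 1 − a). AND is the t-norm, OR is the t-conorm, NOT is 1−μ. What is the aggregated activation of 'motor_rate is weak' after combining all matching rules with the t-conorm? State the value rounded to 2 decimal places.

R1: small=0.45 → w = 0.45
R2: clear=0.12, large=0.80; AND[min(a, b)] → w = 0.12
R3: clear=0.12, small=0.45; AND[min(a, b)] → w = 0.12
R4: ¬overcast=1−0.69=0.31, moderate=0.45; AND[min(a, b)] → w = 0.31
R5: overcast=0.69, moderate=0.45; AND[min(a, b)] → w = 0.45
Rules with consequent 'weak': {R1, R4} → strengths 0.45, 0.31
Aggregate via t-conorm [max(a, b)]: 0.45

0.45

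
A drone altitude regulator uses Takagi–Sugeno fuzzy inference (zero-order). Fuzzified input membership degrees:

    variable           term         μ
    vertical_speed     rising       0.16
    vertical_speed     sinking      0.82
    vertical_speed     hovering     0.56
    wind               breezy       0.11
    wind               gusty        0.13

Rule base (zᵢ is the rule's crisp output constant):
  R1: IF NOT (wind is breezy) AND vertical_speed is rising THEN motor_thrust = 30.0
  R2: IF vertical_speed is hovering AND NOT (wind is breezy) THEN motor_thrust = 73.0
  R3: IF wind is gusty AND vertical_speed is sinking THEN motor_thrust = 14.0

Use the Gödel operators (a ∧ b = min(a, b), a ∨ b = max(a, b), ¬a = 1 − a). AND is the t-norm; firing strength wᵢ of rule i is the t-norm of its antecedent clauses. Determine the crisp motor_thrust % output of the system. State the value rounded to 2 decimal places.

55.88

R1 (z=30.0): ¬breezy=1−0.11=0.89, rising=0.16; AND[min(a, b)] → w = 0.16
R2 (z=73.0): hovering=0.56, ¬breezy=1−0.11=0.89; AND[min(a, b)] → w = 0.56
R3 (z=14.0): gusty=0.13, sinking=0.82; AND[min(a, b)] → w = 0.13
Weighted average = (0.16·30.0 + 0.56·73.0 + 0.13·14.0) / (0.16 + 0.56 + 0.13)
  = 47.5000 / 0.8500 = 55.88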